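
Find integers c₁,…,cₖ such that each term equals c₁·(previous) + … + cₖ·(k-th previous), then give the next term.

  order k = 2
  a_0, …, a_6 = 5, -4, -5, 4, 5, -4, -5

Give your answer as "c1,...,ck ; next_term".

  a_2 = 0·-4 + -1·5 = -5
  a_3 = 0·-5 + -1·-4 = 4
  a_4 = 0·4 + -1·-5 = 5
  a_5 = 0·5 + -1·4 = -4
  a_6 = 0·-4 + -1·5 = -5
  a_7 = 0·-5 + -1·-4 = 4

0,-1 ; 4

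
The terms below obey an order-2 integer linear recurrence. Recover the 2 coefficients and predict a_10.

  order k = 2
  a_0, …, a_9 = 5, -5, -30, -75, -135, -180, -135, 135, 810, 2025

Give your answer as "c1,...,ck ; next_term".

3,-3 ; 3645

  a_2 = 3·-5 + -3·5 = -30
  a_3 = 3·-30 + -3·-5 = -75
  a_4 = 3·-75 + -3·-30 = -135
  a_5 = 3·-135 + -3·-75 = -180
  a_6 = 3·-180 + -3·-135 = -135
  a_7 = 3·-135 + -3·-180 = 135
  a_8 = 3·135 + -3·-135 = 810
  a_9 = 3·810 + -3·135 = 2025
  a_10 = 3·2025 + -3·810 = 3645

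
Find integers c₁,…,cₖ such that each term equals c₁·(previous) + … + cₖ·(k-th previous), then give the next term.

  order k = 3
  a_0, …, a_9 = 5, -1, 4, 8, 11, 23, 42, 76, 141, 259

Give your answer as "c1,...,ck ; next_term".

1,1,1 ; 476

  a_3 = 1·4 + 1·-1 + 1·5 = 8
  a_4 = 1·8 + 1·4 + 1·-1 = 11
  a_5 = 1·11 + 1·8 + 1·4 = 23
  a_6 = 1·23 + 1·11 + 1·8 = 42
  a_7 = 1·42 + 1·23 + 1·11 = 76
  a_8 = 1·76 + 1·42 + 1·23 = 141
  a_9 = 1·141 + 1·76 + 1·42 = 259
  a_10 = 1·259 + 1·141 + 1·76 = 476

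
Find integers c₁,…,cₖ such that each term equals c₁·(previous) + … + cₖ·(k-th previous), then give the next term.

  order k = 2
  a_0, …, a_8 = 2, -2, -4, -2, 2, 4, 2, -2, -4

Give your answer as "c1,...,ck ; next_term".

1,-1 ; -2

  a_2 = 1·-2 + -1·2 = -4
  a_3 = 1·-4 + -1·-2 = -2
  a_4 = 1·-2 + -1·-4 = 2
  a_5 = 1·2 + -1·-2 = 4
  a_6 = 1·4 + -1·2 = 2
  a_7 = 1·2 + -1·4 = -2
  a_8 = 1·-2 + -1·2 = -4
  a_9 = 1·-4 + -1·-2 = -2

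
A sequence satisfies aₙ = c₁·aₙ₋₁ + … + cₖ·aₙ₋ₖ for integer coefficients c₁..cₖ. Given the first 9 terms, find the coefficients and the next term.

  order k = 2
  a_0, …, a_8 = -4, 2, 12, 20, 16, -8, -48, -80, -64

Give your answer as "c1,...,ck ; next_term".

2,-2 ; 32

  a_2 = 2·2 + -2·-4 = 12
  a_3 = 2·12 + -2·2 = 20
  a_4 = 2·20 + -2·12 = 16
  a_5 = 2·16 + -2·20 = -8
  a_6 = 2·-8 + -2·16 = -48
  a_7 = 2·-48 + -2·-8 = -80
  a_8 = 2·-80 + -2·-48 = -64
  a_9 = 2·-64 + -2·-80 = 32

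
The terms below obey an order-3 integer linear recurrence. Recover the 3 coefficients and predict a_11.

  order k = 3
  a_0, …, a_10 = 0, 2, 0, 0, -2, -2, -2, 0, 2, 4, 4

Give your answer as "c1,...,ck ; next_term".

  a_3 = 1·0 + 0·2 + -1·0 = 0
  a_4 = 1·0 + 0·0 + -1·2 = -2
  a_5 = 1·-2 + 0·0 + -1·0 = -2
  a_6 = 1·-2 + 0·-2 + -1·0 = -2
  a_7 = 1·-2 + 0·-2 + -1·-2 = 0
  a_8 = 1·0 + 0·-2 + -1·-2 = 2
  a_9 = 1·2 + 0·0 + -1·-2 = 4
  a_10 = 1·4 + 0·2 + -1·0 = 4
  a_11 = 1·4 + 0·4 + -1·2 = 2

1,0,-1 ; 2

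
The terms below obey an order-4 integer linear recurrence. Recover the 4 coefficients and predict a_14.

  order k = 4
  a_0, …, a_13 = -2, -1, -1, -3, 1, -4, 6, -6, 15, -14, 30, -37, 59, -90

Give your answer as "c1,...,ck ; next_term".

0,2,-1,-1 ; 125

  a_4 = 0·-3 + 2·-1 + -1·-1 + -1·-2 = 1
  a_5 = 0·1 + 2·-3 + -1·-1 + -1·-1 = -4
  a_6 = 0·-4 + 2·1 + -1·-3 + -1·-1 = 6
  a_7 = 0·6 + 2·-4 + -1·1 + -1·-3 = -6
  a_8 = 0·-6 + 2·6 + -1·-4 + -1·1 = 15
  a_9 = 0·15 + 2·-6 + -1·6 + -1·-4 = -14
  a_10 = 0·-14 + 2·15 + -1·-6 + -1·6 = 30
  a_11 = 0·30 + 2·-14 + -1·15 + -1·-6 = -37
  a_12 = 0·-37 + 2·30 + -1·-14 + -1·15 = 59
  a_13 = 0·59 + 2·-37 + -1·30 + -1·-14 = -90
  a_14 = 0·-90 + 2·59 + -1·-37 + -1·30 = 125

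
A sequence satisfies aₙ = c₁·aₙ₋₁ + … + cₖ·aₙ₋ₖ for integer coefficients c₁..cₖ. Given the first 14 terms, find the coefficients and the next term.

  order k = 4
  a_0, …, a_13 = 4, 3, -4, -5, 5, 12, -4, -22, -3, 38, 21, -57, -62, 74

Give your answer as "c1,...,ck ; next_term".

  a_4 = 0·-5 + -1·-4 + -1·3 + 1·4 = 5
  a_5 = 0·5 + -1·-5 + -1·-4 + 1·3 = 12
  a_6 = 0·12 + -1·5 + -1·-5 + 1·-4 = -4
  a_7 = 0·-4 + -1·12 + -1·5 + 1·-5 = -22
  a_8 = 0·-22 + -1·-4 + -1·12 + 1·5 = -3
  a_9 = 0·-3 + -1·-22 + -1·-4 + 1·12 = 38
  a_10 = 0·38 + -1·-3 + -1·-22 + 1·-4 = 21
  a_11 = 0·21 + -1·38 + -1·-3 + 1·-22 = -57
  a_12 = 0·-57 + -1·21 + -1·38 + 1·-3 = -62
  a_13 = 0·-62 + -1·-57 + -1·21 + 1·38 = 74
  a_14 = 0·74 + -1·-62 + -1·-57 + 1·21 = 140

0,-1,-1,1 ; 140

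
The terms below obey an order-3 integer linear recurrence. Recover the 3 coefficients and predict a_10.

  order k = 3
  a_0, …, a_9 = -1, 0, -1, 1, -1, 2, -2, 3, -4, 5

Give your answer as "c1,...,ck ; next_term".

  a_3 = 0·-1 + 1·0 + -1·-1 = 1
  a_4 = 0·1 + 1·-1 + -1·0 = -1
  a_5 = 0·-1 + 1·1 + -1·-1 = 2
  a_6 = 0·2 + 1·-1 + -1·1 = -2
  a_7 = 0·-2 + 1·2 + -1·-1 = 3
  a_8 = 0·3 + 1·-2 + -1·2 = -4
  a_9 = 0·-4 + 1·3 + -1·-2 = 5
  a_10 = 0·5 + 1·-4 + -1·3 = -7

0,1,-1 ; -7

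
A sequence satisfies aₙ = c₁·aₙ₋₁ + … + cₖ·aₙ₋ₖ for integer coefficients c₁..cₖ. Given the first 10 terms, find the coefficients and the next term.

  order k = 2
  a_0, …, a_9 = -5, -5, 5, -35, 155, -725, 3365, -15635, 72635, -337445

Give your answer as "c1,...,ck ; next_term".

  a_2 = -4·-5 + 3·-5 = 5
  a_3 = -4·5 + 3·-5 = -35
  a_4 = -4·-35 + 3·5 = 155
  a_5 = -4·155 + 3·-35 = -725
  a_6 = -4·-725 + 3·155 = 3365
  a_7 = -4·3365 + 3·-725 = -15635
  a_8 = -4·-15635 + 3·3365 = 72635
  a_9 = -4·72635 + 3·-15635 = -337445
  a_10 = -4·-337445 + 3·72635 = 1567685

-4,3 ; 1567685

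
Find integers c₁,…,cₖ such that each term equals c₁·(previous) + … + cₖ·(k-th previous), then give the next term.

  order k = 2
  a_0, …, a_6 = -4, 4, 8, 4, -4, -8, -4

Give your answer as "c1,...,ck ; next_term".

  a_2 = 1·4 + -1·-4 = 8
  a_3 = 1·8 + -1·4 = 4
  a_4 = 1·4 + -1·8 = -4
  a_5 = 1·-4 + -1·4 = -8
  a_6 = 1·-8 + -1·-4 = -4
  a_7 = 1·-4 + -1·-8 = 4

1,-1 ; 4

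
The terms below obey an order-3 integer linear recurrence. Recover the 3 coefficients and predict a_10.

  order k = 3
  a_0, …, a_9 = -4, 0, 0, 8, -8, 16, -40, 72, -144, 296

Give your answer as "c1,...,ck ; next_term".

-1,1,-2 ; -584

  a_3 = -1·0 + 1·0 + -2·-4 = 8
  a_4 = -1·8 + 1·0 + -2·0 = -8
  a_5 = -1·-8 + 1·8 + -2·0 = 16
  a_6 = -1·16 + 1·-8 + -2·8 = -40
  a_7 = -1·-40 + 1·16 + -2·-8 = 72
  a_8 = -1·72 + 1·-40 + -2·16 = -144
  a_9 = -1·-144 + 1·72 + -2·-40 = 296
  a_10 = -1·296 + 1·-144 + -2·72 = -584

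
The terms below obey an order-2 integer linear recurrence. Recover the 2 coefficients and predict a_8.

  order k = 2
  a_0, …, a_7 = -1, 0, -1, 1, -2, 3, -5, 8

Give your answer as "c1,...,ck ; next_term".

-1,1 ; -13

  a_2 = -1·0 + 1·-1 = -1
  a_3 = -1·-1 + 1·0 = 1
  a_4 = -1·1 + 1·-1 = -2
  a_5 = -1·-2 + 1·1 = 3
  a_6 = -1·3 + 1·-2 = -5
  a_7 = -1·-5 + 1·3 = 8
  a_8 = -1·8 + 1·-5 = -13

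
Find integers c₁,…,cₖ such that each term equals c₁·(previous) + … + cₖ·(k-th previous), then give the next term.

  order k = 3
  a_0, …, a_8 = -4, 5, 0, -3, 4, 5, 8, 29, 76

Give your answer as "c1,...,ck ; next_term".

2,1,2 ; 197

  a_3 = 2·0 + 1·5 + 2·-4 = -3
  a_4 = 2·-3 + 1·0 + 2·5 = 4
  a_5 = 2·4 + 1·-3 + 2·0 = 5
  a_6 = 2·5 + 1·4 + 2·-3 = 8
  a_7 = 2·8 + 1·5 + 2·4 = 29
  a_8 = 2·29 + 1·8 + 2·5 = 76
  a_9 = 2·76 + 1·29 + 2·8 = 197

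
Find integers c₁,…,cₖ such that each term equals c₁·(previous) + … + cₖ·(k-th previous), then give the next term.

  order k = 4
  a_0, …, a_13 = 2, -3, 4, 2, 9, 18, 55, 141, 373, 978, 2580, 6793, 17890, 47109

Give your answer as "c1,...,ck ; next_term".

  a_4 = 2·2 + 1·4 + 1·-3 + 2·2 = 9
  a_5 = 2·9 + 1·2 + 1·4 + 2·-3 = 18
  a_6 = 2·18 + 1·9 + 1·2 + 2·4 = 55
  a_7 = 2·55 + 1·18 + 1·9 + 2·2 = 141
  a_8 = 2·141 + 1·55 + 1·18 + 2·9 = 373
  a_9 = 2·373 + 1·141 + 1·55 + 2·18 = 978
  a_10 = 2·978 + 1·373 + 1·141 + 2·55 = 2580
  a_11 = 2·2580 + 1·978 + 1·373 + 2·141 = 6793
  a_12 = 2·6793 + 1·2580 + 1·978 + 2·373 = 17890
  a_13 = 2·17890 + 1·6793 + 1·2580 + 2·978 = 47109
  a_14 = 2·47109 + 1·17890 + 1·6793 + 2·2580 = 124061

2,1,1,2 ; 124061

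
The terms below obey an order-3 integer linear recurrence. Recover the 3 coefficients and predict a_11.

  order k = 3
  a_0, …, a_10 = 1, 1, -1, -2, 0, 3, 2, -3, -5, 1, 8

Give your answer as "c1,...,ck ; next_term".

0,-1,-1 ; 4

  a_3 = 0·-1 + -1·1 + -1·1 = -2
  a_4 = 0·-2 + -1·-1 + -1·1 = 0
  a_5 = 0·0 + -1·-2 + -1·-1 = 3
  a_6 = 0·3 + -1·0 + -1·-2 = 2
  a_7 = 0·2 + -1·3 + -1·0 = -3
  a_8 = 0·-3 + -1·2 + -1·3 = -5
  a_9 = 0·-5 + -1·-3 + -1·2 = 1
  a_10 = 0·1 + -1·-5 + -1·-3 = 8
  a_11 = 0·8 + -1·1 + -1·-5 = 4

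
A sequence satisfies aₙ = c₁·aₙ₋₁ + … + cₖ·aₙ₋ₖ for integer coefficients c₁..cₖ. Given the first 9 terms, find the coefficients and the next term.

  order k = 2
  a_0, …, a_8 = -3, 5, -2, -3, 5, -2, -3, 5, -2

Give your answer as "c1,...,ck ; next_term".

  a_2 = -1·5 + -1·-3 = -2
  a_3 = -1·-2 + -1·5 = -3
  a_4 = -1·-3 + -1·-2 = 5
  a_5 = -1·5 + -1·-3 = -2
  a_6 = -1·-2 + -1·5 = -3
  a_7 = -1·-3 + -1·-2 = 5
  a_8 = -1·5 + -1·-3 = -2
  a_9 = -1·-2 + -1·5 = -3

-1,-1 ; -3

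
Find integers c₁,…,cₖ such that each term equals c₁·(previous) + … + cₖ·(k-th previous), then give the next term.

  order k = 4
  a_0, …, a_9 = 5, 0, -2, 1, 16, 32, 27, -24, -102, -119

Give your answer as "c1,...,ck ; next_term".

2,-2,-1,2 ; 44

  a_4 = 2·1 + -2·-2 + -1·0 + 2·5 = 16
  a_5 = 2·16 + -2·1 + -1·-2 + 2·0 = 32
  a_6 = 2·32 + -2·16 + -1·1 + 2·-2 = 27
  a_7 = 2·27 + -2·32 + -1·16 + 2·1 = -24
  a_8 = 2·-24 + -2·27 + -1·32 + 2·16 = -102
  a_9 = 2·-102 + -2·-24 + -1·27 + 2·32 = -119
  a_10 = 2·-119 + -2·-102 + -1·-24 + 2·27 = 44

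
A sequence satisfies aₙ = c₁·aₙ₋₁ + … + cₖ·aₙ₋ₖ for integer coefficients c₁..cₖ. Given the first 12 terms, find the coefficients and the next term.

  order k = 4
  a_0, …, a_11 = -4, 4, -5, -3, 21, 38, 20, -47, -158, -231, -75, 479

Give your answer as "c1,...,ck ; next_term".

2,-3,1,-2 ; 1268

  a_4 = 2·-3 + -3·-5 + 1·4 + -2·-4 = 21
  a_5 = 2·21 + -3·-3 + 1·-5 + -2·4 = 38
  a_6 = 2·38 + -3·21 + 1·-3 + -2·-5 = 20
  a_7 = 2·20 + -3·38 + 1·21 + -2·-3 = -47
  a_8 = 2·-47 + -3·20 + 1·38 + -2·21 = -158
  a_9 = 2·-158 + -3·-47 + 1·20 + -2·38 = -231
  a_10 = 2·-231 + -3·-158 + 1·-47 + -2·20 = -75
  a_11 = 2·-75 + -3·-231 + 1·-158 + -2·-47 = 479
  a_12 = 2·479 + -3·-75 + 1·-231 + -2·-158 = 1268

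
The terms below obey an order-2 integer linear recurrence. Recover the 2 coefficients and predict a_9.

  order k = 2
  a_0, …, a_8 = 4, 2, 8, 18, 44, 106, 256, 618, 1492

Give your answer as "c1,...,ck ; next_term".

2,1 ; 3602

  a_2 = 2·2 + 1·4 = 8
  a_3 = 2·8 + 1·2 = 18
  a_4 = 2·18 + 1·8 = 44
  a_5 = 2·44 + 1·18 = 106
  a_6 = 2·106 + 1·44 = 256
  a_7 = 2·256 + 1·106 = 618
  a_8 = 2·618 + 1·256 = 1492
  a_9 = 2·1492 + 1·618 = 3602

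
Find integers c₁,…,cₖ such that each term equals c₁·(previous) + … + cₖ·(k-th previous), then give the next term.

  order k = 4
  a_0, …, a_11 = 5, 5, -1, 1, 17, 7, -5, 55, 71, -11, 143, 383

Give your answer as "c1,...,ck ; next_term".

  a_4 = 1·1 + -1·-1 + 4·5 + -1·5 = 17
  a_5 = 1·17 + -1·1 + 4·-1 + -1·5 = 7
  a_6 = 1·7 + -1·17 + 4·1 + -1·-1 = -5
  a_7 = 1·-5 + -1·7 + 4·17 + -1·1 = 55
  a_8 = 1·55 + -1·-5 + 4·7 + -1·17 = 71
  a_9 = 1·71 + -1·55 + 4·-5 + -1·7 = -11
  a_10 = 1·-11 + -1·71 + 4·55 + -1·-5 = 143
  a_11 = 1·143 + -1·-11 + 4·71 + -1·55 = 383
  a_12 = 1·383 + -1·143 + 4·-11 + -1·71 = 125

1,-1,4,-1 ; 125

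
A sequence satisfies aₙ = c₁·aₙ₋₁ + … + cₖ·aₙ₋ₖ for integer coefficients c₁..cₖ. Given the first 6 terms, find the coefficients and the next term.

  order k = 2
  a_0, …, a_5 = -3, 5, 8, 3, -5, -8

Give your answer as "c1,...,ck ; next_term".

  a_2 = 1·5 + -1·-3 = 8
  a_3 = 1·8 + -1·5 = 3
  a_4 = 1·3 + -1·8 = -5
  a_5 = 1·-5 + -1·3 = -8
  a_6 = 1·-8 + -1·-5 = -3

1,-1 ; -3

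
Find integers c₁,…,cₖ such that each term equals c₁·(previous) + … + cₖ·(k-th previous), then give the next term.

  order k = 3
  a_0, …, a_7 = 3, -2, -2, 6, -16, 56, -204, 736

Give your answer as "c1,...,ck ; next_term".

-4,-2,-2 ; -2648

  a_3 = -4·-2 + -2·-2 + -2·3 = 6
  a_4 = -4·6 + -2·-2 + -2·-2 = -16
  a_5 = -4·-16 + -2·6 + -2·-2 = 56
  a_6 = -4·56 + -2·-16 + -2·6 = -204
  a_7 = -4·-204 + -2·56 + -2·-16 = 736
  a_8 = -4·736 + -2·-204 + -2·56 = -2648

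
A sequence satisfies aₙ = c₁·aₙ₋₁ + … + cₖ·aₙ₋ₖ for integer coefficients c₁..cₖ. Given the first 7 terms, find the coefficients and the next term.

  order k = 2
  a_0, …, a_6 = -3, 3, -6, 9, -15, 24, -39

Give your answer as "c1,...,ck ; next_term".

  a_2 = -1·3 + 1·-3 = -6
  a_3 = -1·-6 + 1·3 = 9
  a_4 = -1·9 + 1·-6 = -15
  a_5 = -1·-15 + 1·9 = 24
  a_6 = -1·24 + 1·-15 = -39
  a_7 = -1·-39 + 1·24 = 63

-1,1 ; 63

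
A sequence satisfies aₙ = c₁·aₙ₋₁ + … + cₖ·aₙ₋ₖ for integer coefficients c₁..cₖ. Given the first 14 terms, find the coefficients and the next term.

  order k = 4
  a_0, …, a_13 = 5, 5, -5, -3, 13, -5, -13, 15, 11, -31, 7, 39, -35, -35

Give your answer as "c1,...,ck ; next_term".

-1,-1,0,1 ; 77

  a_4 = -1·-3 + -1·-5 + 0·5 + 1·5 = 13
  a_5 = -1·13 + -1·-3 + 0·-5 + 1·5 = -5
  a_6 = -1·-5 + -1·13 + 0·-3 + 1·-5 = -13
  a_7 = -1·-13 + -1·-5 + 0·13 + 1·-3 = 15
  a_8 = -1·15 + -1·-13 + 0·-5 + 1·13 = 11
  a_9 = -1·11 + -1·15 + 0·-13 + 1·-5 = -31
  a_10 = -1·-31 + -1·11 + 0·15 + 1·-13 = 7
  a_11 = -1·7 + -1·-31 + 0·11 + 1·15 = 39
  a_12 = -1·39 + -1·7 + 0·-31 + 1·11 = -35
  a_13 = -1·-35 + -1·39 + 0·7 + 1·-31 = -35
  a_14 = -1·-35 + -1·-35 + 0·39 + 1·7 = 77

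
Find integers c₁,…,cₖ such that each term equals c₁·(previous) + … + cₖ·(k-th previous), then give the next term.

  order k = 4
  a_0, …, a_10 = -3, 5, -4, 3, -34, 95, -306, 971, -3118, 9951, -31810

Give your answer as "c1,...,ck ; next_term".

  a_4 = -2·3 + 3·-4 + -2·5 + 2·-3 = -34
  a_5 = -2·-34 + 3·3 + -2·-4 + 2·5 = 95
  a_6 = -2·95 + 3·-34 + -2·3 + 2·-4 = -306
  a_7 = -2·-306 + 3·95 + -2·-34 + 2·3 = 971
  a_8 = -2·971 + 3·-306 + -2·95 + 2·-34 = -3118
  a_9 = -2·-3118 + 3·971 + -2·-306 + 2·95 = 9951
  a_10 = -2·9951 + 3·-3118 + -2·971 + 2·-306 = -31810
  a_11 = -2·-31810 + 3·9951 + -2·-3118 + 2·971 = 101651

-2,3,-2,2 ; 101651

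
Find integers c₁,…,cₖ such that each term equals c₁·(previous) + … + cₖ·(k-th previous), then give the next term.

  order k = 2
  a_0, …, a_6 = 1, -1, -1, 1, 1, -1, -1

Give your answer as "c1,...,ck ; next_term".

0,-1 ; 1

  a_2 = 0·-1 + -1·1 = -1
  a_3 = 0·-1 + -1·-1 = 1
  a_4 = 0·1 + -1·-1 = 1
  a_5 = 0·1 + -1·1 = -1
  a_6 = 0·-1 + -1·1 = -1
  a_7 = 0·-1 + -1·-1 = 1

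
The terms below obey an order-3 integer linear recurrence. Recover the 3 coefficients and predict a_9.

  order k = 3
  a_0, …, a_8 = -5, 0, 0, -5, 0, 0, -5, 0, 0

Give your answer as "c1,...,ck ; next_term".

  a_3 = 0·0 + 0·0 + 1·-5 = -5
  a_4 = 0·-5 + 0·0 + 1·0 = 0
  a_5 = 0·0 + 0·-5 + 1·0 = 0
  a_6 = 0·0 + 0·0 + 1·-5 = -5
  a_7 = 0·-5 + 0·0 + 1·0 = 0
  a_8 = 0·0 + 0·-5 + 1·0 = 0
  a_9 = 0·0 + 0·0 + 1·-5 = -5

0,0,1 ; -5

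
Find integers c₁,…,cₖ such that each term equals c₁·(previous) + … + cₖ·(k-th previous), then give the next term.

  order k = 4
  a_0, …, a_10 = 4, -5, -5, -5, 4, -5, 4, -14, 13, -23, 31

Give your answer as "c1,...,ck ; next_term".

  a_4 = 0·-5 + 1·-5 + -1·-5 + 1·4 = 4
  a_5 = 0·4 + 1·-5 + -1·-5 + 1·-5 = -5
  a_6 = 0·-5 + 1·4 + -1·-5 + 1·-5 = 4
  a_7 = 0·4 + 1·-5 + -1·4 + 1·-5 = -14
  a_8 = 0·-14 + 1·4 + -1·-5 + 1·4 = 13
  a_9 = 0·13 + 1·-14 + -1·4 + 1·-5 = -23
  a_10 = 0·-23 + 1·13 + -1·-14 + 1·4 = 31
  a_11 = 0·31 + 1·-23 + -1·13 + 1·-14 = -50

0,1,-1,1 ; -50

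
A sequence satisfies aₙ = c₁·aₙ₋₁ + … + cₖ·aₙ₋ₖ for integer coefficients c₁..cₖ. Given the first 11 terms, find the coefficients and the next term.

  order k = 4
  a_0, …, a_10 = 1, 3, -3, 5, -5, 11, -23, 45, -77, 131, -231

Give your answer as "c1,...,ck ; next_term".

-2,-1,0,2 ; 421

  a_4 = -2·5 + -1·-3 + 0·3 + 2·1 = -5
  a_5 = -2·-5 + -1·5 + 0·-3 + 2·3 = 11
  a_6 = -2·11 + -1·-5 + 0·5 + 2·-3 = -23
  a_7 = -2·-23 + -1·11 + 0·-5 + 2·5 = 45
  a_8 = -2·45 + -1·-23 + 0·11 + 2·-5 = -77
  a_9 = -2·-77 + -1·45 + 0·-23 + 2·11 = 131
  a_10 = -2·131 + -1·-77 + 0·45 + 2·-23 = -231
  a_11 = -2·-231 + -1·131 + 0·-77 + 2·45 = 421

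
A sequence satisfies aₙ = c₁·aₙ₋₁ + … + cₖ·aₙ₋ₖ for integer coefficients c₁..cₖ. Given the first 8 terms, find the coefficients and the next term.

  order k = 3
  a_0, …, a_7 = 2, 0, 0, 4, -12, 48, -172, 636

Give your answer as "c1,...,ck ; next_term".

-3,3,2 ; -2328

  a_3 = -3·0 + 3·0 + 2·2 = 4
  a_4 = -3·4 + 3·0 + 2·0 = -12
  a_5 = -3·-12 + 3·4 + 2·0 = 48
  a_6 = -3·48 + 3·-12 + 2·4 = -172
  a_7 = -3·-172 + 3·48 + 2·-12 = 636
  a_8 = -3·636 + 3·-172 + 2·48 = -2328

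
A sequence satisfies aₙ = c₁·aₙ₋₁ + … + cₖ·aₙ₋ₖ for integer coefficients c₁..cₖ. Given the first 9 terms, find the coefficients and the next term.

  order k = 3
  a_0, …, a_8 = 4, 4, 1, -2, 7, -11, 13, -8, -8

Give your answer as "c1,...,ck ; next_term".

  a_3 = -2·1 + -1·4 + 1·4 = -2
  a_4 = -2·-2 + -1·1 + 1·4 = 7
  a_5 = -2·7 + -1·-2 + 1·1 = -11
  a_6 = -2·-11 + -1·7 + 1·-2 = 13
  a_7 = -2·13 + -1·-11 + 1·7 = -8
  a_8 = -2·-8 + -1·13 + 1·-11 = -8
  a_9 = -2·-8 + -1·-8 + 1·13 = 37

-2,-1,1 ; 37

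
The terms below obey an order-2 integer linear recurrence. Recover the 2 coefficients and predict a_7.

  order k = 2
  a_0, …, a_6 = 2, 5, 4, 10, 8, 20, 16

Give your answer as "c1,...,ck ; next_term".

  a_2 = 0·5 + 2·2 = 4
  a_3 = 0·4 + 2·5 = 10
  a_4 = 0·10 + 2·4 = 8
  a_5 = 0·8 + 2·10 = 20
  a_6 = 0·20 + 2·8 = 16
  a_7 = 0·16 + 2·20 = 40

0,2 ; 40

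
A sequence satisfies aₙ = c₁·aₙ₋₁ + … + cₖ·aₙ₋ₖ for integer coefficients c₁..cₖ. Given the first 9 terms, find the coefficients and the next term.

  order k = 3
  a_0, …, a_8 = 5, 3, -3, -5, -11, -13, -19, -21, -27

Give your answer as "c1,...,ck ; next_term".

1,1,-1 ; -29

  a_3 = 1·-3 + 1·3 + -1·5 = -5
  a_4 = 1·-5 + 1·-3 + -1·3 = -11
  a_5 = 1·-11 + 1·-5 + -1·-3 = -13
  a_6 = 1·-13 + 1·-11 + -1·-5 = -19
  a_7 = 1·-19 + 1·-13 + -1·-11 = -21
  a_8 = 1·-21 + 1·-19 + -1·-13 = -27
  a_9 = 1·-27 + 1·-21 + -1·-19 = -29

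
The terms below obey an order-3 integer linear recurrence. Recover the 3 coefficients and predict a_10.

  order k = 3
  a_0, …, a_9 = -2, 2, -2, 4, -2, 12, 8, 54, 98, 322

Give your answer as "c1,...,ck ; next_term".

1,4,1 ; 768

  a_3 = 1·-2 + 4·2 + 1·-2 = 4
  a_4 = 1·4 + 4·-2 + 1·2 = -2
  a_5 = 1·-2 + 4·4 + 1·-2 = 12
  a_6 = 1·12 + 4·-2 + 1·4 = 8
  a_7 = 1·8 + 4·12 + 1·-2 = 54
  a_8 = 1·54 + 4·8 + 1·12 = 98
  a_9 = 1·98 + 4·54 + 1·8 = 322
  a_10 = 1·322 + 4·98 + 1·54 = 768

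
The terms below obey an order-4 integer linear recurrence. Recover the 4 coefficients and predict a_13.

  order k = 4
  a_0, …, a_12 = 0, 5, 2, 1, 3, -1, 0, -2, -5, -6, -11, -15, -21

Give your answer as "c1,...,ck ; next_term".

1,1,0,-1 ; -30

  a_4 = 1·1 + 1·2 + 0·5 + -1·0 = 3
  a_5 = 1·3 + 1·1 + 0·2 + -1·5 = -1
  a_6 = 1·-1 + 1·3 + 0·1 + -1·2 = 0
  a_7 = 1·0 + 1·-1 + 0·3 + -1·1 = -2
  a_8 = 1·-2 + 1·0 + 0·-1 + -1·3 = -5
  a_9 = 1·-5 + 1·-2 + 0·0 + -1·-1 = -6
  a_10 = 1·-6 + 1·-5 + 0·-2 + -1·0 = -11
  a_11 = 1·-11 + 1·-6 + 0·-5 + -1·-2 = -15
  a_12 = 1·-15 + 1·-11 + 0·-6 + -1·-5 = -21
  a_13 = 1·-21 + 1·-15 + 0·-11 + -1·-6 = -30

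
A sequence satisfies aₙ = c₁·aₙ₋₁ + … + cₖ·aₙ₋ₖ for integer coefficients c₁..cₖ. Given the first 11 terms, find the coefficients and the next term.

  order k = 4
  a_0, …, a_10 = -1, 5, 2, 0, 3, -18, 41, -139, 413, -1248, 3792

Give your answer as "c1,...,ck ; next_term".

-2,3,-1,-2 ; -11463

  a_4 = -2·0 + 3·2 + -1·5 + -2·-1 = 3
  a_5 = -2·3 + 3·0 + -1·2 + -2·5 = -18
  a_6 = -2·-18 + 3·3 + -1·0 + -2·2 = 41
  a_7 = -2·41 + 3·-18 + -1·3 + -2·0 = -139
  a_8 = -2·-139 + 3·41 + -1·-18 + -2·3 = 413
  a_9 = -2·413 + 3·-139 + -1·41 + -2·-18 = -1248
  a_10 = -2·-1248 + 3·413 + -1·-139 + -2·41 = 3792
  a_11 = -2·3792 + 3·-1248 + -1·413 + -2·-139 = -11463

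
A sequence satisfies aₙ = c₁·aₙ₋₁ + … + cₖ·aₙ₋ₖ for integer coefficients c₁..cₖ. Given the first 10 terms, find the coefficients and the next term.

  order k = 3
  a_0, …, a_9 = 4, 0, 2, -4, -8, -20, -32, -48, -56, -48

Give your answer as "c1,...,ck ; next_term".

2,0,-2 ; 0

  a_3 = 2·2 + 0·0 + -2·4 = -4
  a_4 = 2·-4 + 0·2 + -2·0 = -8
  a_5 = 2·-8 + 0·-4 + -2·2 = -20
  a_6 = 2·-20 + 0·-8 + -2·-4 = -32
  a_7 = 2·-32 + 0·-20 + -2·-8 = -48
  a_8 = 2·-48 + 0·-32 + -2·-20 = -56
  a_9 = 2·-56 + 0·-48 + -2·-32 = -48
  a_10 = 2·-48 + 0·-56 + -2·-48 = 0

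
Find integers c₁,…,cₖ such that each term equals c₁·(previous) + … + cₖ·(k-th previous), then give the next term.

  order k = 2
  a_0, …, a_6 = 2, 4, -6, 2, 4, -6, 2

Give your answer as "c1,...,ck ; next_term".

  a_2 = -1·4 + -1·2 = -6
  a_3 = -1·-6 + -1·4 = 2
  a_4 = -1·2 + -1·-6 = 4
  a_5 = -1·4 + -1·2 = -6
  a_6 = -1·-6 + -1·4 = 2
  a_7 = -1·2 + -1·-6 = 4

-1,-1 ; 4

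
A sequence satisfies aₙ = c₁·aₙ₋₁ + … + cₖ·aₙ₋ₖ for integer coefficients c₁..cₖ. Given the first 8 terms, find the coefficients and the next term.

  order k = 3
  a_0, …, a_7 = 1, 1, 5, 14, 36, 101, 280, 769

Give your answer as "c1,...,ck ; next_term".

2,1,3 ; 2121

  a_3 = 2·5 + 1·1 + 3·1 = 14
  a_4 = 2·14 + 1·5 + 3·1 = 36
  a_5 = 2·36 + 1·14 + 3·5 = 101
  a_6 = 2·101 + 1·36 + 3·14 = 280
  a_7 = 2·280 + 1·101 + 3·36 = 769
  a_8 = 2·769 + 1·280 + 3·101 = 2121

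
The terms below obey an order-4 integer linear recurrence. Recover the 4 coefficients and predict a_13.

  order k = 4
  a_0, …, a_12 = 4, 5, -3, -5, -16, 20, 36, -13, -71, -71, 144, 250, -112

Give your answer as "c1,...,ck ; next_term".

  a_4 = -1·-5 + -2·-3 + -3·5 + -3·4 = -16
  a_5 = -1·-16 + -2·-5 + -3·-3 + -3·5 = 20
  a_6 = -1·20 + -2·-16 + -3·-5 + -3·-3 = 36
  a_7 = -1·36 + -2·20 + -3·-16 + -3·-5 = -13
  a_8 = -1·-13 + -2·36 + -3·20 + -3·-16 = -71
  a_9 = -1·-71 + -2·-13 + -3·36 + -3·20 = -71
  a_10 = -1·-71 + -2·-71 + -3·-13 + -3·36 = 144
  a_11 = -1·144 + -2·-71 + -3·-71 + -3·-13 = 250
  a_12 = -1·250 + -2·144 + -3·-71 + -3·-71 = -112
  a_13 = -1·-112 + -2·250 + -3·144 + -3·-71 = -607

-1,-2,-3,-3 ; -607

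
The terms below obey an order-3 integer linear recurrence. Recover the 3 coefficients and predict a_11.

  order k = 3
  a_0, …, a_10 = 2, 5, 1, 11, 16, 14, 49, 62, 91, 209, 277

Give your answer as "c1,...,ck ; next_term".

  a_3 = 0·1 + 1·5 + 3·2 = 11
  a_4 = 0·11 + 1·1 + 3·5 = 16
  a_5 = 0·16 + 1·11 + 3·1 = 14
  a_6 = 0·14 + 1·16 + 3·11 = 49
  a_7 = 0·49 + 1·14 + 3·16 = 62
  a_8 = 0·62 + 1·49 + 3·14 = 91
  a_9 = 0·91 + 1·62 + 3·49 = 209
  a_10 = 0·209 + 1·91 + 3·62 = 277
  a_11 = 0·277 + 1·209 + 3·91 = 482

0,1,3 ; 482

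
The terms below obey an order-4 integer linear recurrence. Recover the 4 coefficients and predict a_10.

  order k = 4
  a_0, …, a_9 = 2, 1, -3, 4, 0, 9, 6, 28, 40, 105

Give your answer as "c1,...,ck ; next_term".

  a_4 = 1·4 + 2·-3 + 0·1 + 1·2 = 0
  a_5 = 1·0 + 2·4 + 0·-3 + 1·1 = 9
  a_6 = 1·9 + 2·0 + 0·4 + 1·-3 = 6
  a_7 = 1·6 + 2·9 + 0·0 + 1·4 = 28
  a_8 = 1·28 + 2·6 + 0·9 + 1·0 = 40
  a_9 = 1·40 + 2·28 + 0·6 + 1·9 = 105
  a_10 = 1·105 + 2·40 + 0·28 + 1·6 = 191

1,2,0,1 ; 191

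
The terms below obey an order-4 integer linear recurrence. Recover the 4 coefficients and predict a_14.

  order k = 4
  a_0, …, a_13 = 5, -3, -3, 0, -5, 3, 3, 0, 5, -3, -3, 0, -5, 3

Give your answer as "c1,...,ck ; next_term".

  a_4 = 0·0 + 0·-3 + 0·-3 + -1·5 = -5
  a_5 = 0·-5 + 0·0 + 0·-3 + -1·-3 = 3
  a_6 = 0·3 + 0·-5 + 0·0 + -1·-3 = 3
  a_7 = 0·3 + 0·3 + 0·-5 + -1·0 = 0
  a_8 = 0·0 + 0·3 + 0·3 + -1·-5 = 5
  a_9 = 0·5 + 0·0 + 0·3 + -1·3 = -3
  a_10 = 0·-3 + 0·5 + 0·0 + -1·3 = -3
  a_11 = 0·-3 + 0·-3 + 0·5 + -1·0 = 0
  a_12 = 0·0 + 0·-3 + 0·-3 + -1·5 = -5
  a_13 = 0·-5 + 0·0 + 0·-3 + -1·-3 = 3
  a_14 = 0·3 + 0·-5 + 0·0 + -1·-3 = 3

0,0,0,-1 ; 3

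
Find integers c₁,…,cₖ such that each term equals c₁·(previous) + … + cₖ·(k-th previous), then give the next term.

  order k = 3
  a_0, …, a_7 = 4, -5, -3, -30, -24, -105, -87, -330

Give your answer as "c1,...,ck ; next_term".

  a_3 = 1·-3 + 3·-5 + -3·4 = -30
  a_4 = 1·-30 + 3·-3 + -3·-5 = -24
  a_5 = 1·-24 + 3·-30 + -3·-3 = -105
  a_6 = 1·-105 + 3·-24 + -3·-30 = -87
  a_7 = 1·-87 + 3·-105 + -3·-24 = -330
  a_8 = 1·-330 + 3·-87 + -3·-105 = -276

1,3,-3 ; -276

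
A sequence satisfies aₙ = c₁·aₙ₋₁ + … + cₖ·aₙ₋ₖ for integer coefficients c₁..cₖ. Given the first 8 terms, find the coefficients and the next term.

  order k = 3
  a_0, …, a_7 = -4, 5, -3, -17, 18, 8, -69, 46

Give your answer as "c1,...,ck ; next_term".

0,-1,3 ; 93

  a_3 = 0·-3 + -1·5 + 3·-4 = -17
  a_4 = 0·-17 + -1·-3 + 3·5 = 18
  a_5 = 0·18 + -1·-17 + 3·-3 = 8
  a_6 = 0·8 + -1·18 + 3·-17 = -69
  a_7 = 0·-69 + -1·8 + 3·18 = 46
  a_8 = 0·46 + -1·-69 + 3·8 = 93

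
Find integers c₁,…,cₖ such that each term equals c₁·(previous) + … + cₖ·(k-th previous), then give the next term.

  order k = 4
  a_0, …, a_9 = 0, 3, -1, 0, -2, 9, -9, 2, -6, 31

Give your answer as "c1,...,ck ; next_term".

-1,-1,-1,2 ; -45

  a_4 = -1·0 + -1·-1 + -1·3 + 2·0 = -2
  a_5 = -1·-2 + -1·0 + -1·-1 + 2·3 = 9
  a_6 = -1·9 + -1·-2 + -1·0 + 2·-1 = -9
  a_7 = -1·-9 + -1·9 + -1·-2 + 2·0 = 2
  a_8 = -1·2 + -1·-9 + -1·9 + 2·-2 = -6
  a_9 = -1·-6 + -1·2 + -1·-9 + 2·9 = 31
  a_10 = -1·31 + -1·-6 + -1·2 + 2·-9 = -45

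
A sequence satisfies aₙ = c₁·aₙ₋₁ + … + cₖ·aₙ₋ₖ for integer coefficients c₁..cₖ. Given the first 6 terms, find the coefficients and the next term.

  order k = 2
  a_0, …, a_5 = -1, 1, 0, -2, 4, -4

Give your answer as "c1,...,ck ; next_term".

-2,-2 ; 0

  a_2 = -2·1 + -2·-1 = 0
  a_3 = -2·0 + -2·1 = -2
  a_4 = -2·-2 + -2·0 = 4
  a_5 = -2·4 + -2·-2 = -4
  a_6 = -2·-4 + -2·4 = 0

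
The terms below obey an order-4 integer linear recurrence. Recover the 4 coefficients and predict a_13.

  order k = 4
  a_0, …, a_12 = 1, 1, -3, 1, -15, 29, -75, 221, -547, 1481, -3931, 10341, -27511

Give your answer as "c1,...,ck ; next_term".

  a_4 = -1·1 + 3·-3 + -4·1 + -1·1 = -15
  a_5 = -1·-15 + 3·1 + -4·-3 + -1·1 = 29
  a_6 = -1·29 + 3·-15 + -4·1 + -1·-3 = -75
  a_7 = -1·-75 + 3·29 + -4·-15 + -1·1 = 221
  a_8 = -1·221 + 3·-75 + -4·29 + -1·-15 = -547
  a_9 = -1·-547 + 3·221 + -4·-75 + -1·29 = 1481
  a_10 = -1·1481 + 3·-547 + -4·221 + -1·-75 = -3931
  a_11 = -1·-3931 + 3·1481 + -4·-547 + -1·221 = 10341
  a_12 = -1·10341 + 3·-3931 + -4·1481 + -1·-547 = -27511
  a_13 = -1·-27511 + 3·10341 + -4·-3931 + -1·1481 = 72777

-1,3,-4,-1 ; 72777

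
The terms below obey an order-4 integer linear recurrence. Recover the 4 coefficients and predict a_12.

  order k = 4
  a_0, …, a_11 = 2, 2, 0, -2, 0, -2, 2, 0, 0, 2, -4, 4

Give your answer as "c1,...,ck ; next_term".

  a_4 = -1·-2 + 0·0 + 0·2 + -1·2 = 0
  a_5 = -1·0 + 0·-2 + 0·0 + -1·2 = -2
  a_6 = -1·-2 + 0·0 + 0·-2 + -1·0 = 2
  a_7 = -1·2 + 0·-2 + 0·0 + -1·-2 = 0
  a_8 = -1·0 + 0·2 + 0·-2 + -1·0 = 0
  a_9 = -1·0 + 0·0 + 0·2 + -1·-2 = 2
  a_10 = -1·2 + 0·0 + 0·0 + -1·2 = -4
  a_11 = -1·-4 + 0·2 + 0·0 + -1·0 = 4
  a_12 = -1·4 + 0·-4 + 0·2 + -1·0 = -4

-1,0,0,-1 ; -4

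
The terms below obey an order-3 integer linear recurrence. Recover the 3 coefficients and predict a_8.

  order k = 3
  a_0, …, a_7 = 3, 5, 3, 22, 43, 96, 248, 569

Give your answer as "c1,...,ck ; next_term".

1,2,3 ; 1353

  a_3 = 1·3 + 2·5 + 3·3 = 22
  a_4 = 1·22 + 2·3 + 3·5 = 43
  a_5 = 1·43 + 2·22 + 3·3 = 96
  a_6 = 1·96 + 2·43 + 3·22 = 248
  a_7 = 1·248 + 2·96 + 3·43 = 569
  a_8 = 1·569 + 2·248 + 3·96 = 1353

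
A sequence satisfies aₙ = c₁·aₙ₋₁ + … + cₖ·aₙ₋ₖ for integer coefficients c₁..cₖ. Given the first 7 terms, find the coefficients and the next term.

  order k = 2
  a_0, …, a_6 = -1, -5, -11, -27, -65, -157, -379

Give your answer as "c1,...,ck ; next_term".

2,1 ; -915

  a_2 = 2·-5 + 1·-1 = -11
  a_3 = 2·-11 + 1·-5 = -27
  a_4 = 2·-27 + 1·-11 = -65
  a_5 = 2·-65 + 1·-27 = -157
  a_6 = 2·-157 + 1·-65 = -379
  a_7 = 2·-379 + 1·-157 = -915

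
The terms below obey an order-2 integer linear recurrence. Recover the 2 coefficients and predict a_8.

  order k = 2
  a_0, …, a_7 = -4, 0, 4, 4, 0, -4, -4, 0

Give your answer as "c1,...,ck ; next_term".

1,-1 ; 4

  a_2 = 1·0 + -1·-4 = 4
  a_3 = 1·4 + -1·0 = 4
  a_4 = 1·4 + -1·4 = 0
  a_5 = 1·0 + -1·4 = -4
  a_6 = 1·-4 + -1·0 = -4
  a_7 = 1·-4 + -1·-4 = 0
  a_8 = 1·0 + -1·-4 = 4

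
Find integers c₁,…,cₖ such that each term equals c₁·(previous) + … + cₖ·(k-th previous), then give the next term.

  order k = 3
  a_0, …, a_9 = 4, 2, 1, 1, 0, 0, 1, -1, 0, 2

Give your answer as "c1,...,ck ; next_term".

-1,-1,1 ; -3

  a_3 = -1·1 + -1·2 + 1·4 = 1
  a_4 = -1·1 + -1·1 + 1·2 = 0
  a_5 = -1·0 + -1·1 + 1·1 = 0
  a_6 = -1·0 + -1·0 + 1·1 = 1
  a_7 = -1·1 + -1·0 + 1·0 = -1
  a_8 = -1·-1 + -1·1 + 1·0 = 0
  a_9 = -1·0 + -1·-1 + 1·1 = 2
  a_10 = -1·2 + -1·0 + 1·-1 = -3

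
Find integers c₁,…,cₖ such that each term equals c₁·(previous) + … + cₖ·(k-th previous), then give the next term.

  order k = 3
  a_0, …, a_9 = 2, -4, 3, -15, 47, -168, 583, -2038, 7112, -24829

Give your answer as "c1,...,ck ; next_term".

-3,2,1 ; 86673

  a_3 = -3·3 + 2·-4 + 1·2 = -15
  a_4 = -3·-15 + 2·3 + 1·-4 = 47
  a_5 = -3·47 + 2·-15 + 1·3 = -168
  a_6 = -3·-168 + 2·47 + 1·-15 = 583
  a_7 = -3·583 + 2·-168 + 1·47 = -2038
  a_8 = -3·-2038 + 2·583 + 1·-168 = 7112
  a_9 = -3·7112 + 2·-2038 + 1·583 = -24829
  a_10 = -3·-24829 + 2·7112 + 1·-2038 = 86673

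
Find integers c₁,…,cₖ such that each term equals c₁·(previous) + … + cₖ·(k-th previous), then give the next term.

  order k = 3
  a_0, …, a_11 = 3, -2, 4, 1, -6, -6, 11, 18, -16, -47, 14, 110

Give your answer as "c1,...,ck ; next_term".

  a_3 = 0·4 + -2·-2 + -1·3 = 1
  a_4 = 0·1 + -2·4 + -1·-2 = -6
  a_5 = 0·-6 + -2·1 + -1·4 = -6
  a_6 = 0·-6 + -2·-6 + -1·1 = 11
  a_7 = 0·11 + -2·-6 + -1·-6 = 18
  a_8 = 0·18 + -2·11 + -1·-6 = -16
  a_9 = 0·-16 + -2·18 + -1·11 = -47
  a_10 = 0·-47 + -2·-16 + -1·18 = 14
  a_11 = 0·14 + -2·-47 + -1·-16 = 110
  a_12 = 0·110 + -2·14 + -1·-47 = 19

0,-2,-1 ; 19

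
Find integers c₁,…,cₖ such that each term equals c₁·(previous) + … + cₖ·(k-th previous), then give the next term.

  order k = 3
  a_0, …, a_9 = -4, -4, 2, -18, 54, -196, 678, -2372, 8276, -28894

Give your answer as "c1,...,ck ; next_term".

-3,2,1 ; 100862

  a_3 = -3·2 + 2·-4 + 1·-4 = -18
  a_4 = -3·-18 + 2·2 + 1·-4 = 54
  a_5 = -3·54 + 2·-18 + 1·2 = -196
  a_6 = -3·-196 + 2·54 + 1·-18 = 678
  a_7 = -3·678 + 2·-196 + 1·54 = -2372
  a_8 = -3·-2372 + 2·678 + 1·-196 = 8276
  a_9 = -3·8276 + 2·-2372 + 1·678 = -28894
  a_10 = -3·-28894 + 2·8276 + 1·-2372 = 100862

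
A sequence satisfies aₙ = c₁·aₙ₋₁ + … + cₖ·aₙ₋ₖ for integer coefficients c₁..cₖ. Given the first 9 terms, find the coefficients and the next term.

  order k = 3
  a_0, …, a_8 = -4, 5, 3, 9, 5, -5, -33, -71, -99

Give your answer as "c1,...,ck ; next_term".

2,-1,-2 ; -61

  a_3 = 2·3 + -1·5 + -2·-4 = 9
  a_4 = 2·9 + -1·3 + -2·5 = 5
  a_5 = 2·5 + -1·9 + -2·3 = -5
  a_6 = 2·-5 + -1·5 + -2·9 = -33
  a_7 = 2·-33 + -1·-5 + -2·5 = -71
  a_8 = 2·-71 + -1·-33 + -2·-5 = -99
  a_9 = 2·-99 + -1·-71 + -2·-33 = -61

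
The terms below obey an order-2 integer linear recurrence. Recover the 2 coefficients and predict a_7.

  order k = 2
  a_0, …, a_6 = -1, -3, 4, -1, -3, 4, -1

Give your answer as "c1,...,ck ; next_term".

  a_2 = -1·-3 + -1·-1 = 4
  a_3 = -1·4 + -1·-3 = -1
  a_4 = -1·-1 + -1·4 = -3
  a_5 = -1·-3 + -1·-1 = 4
  a_6 = -1·4 + -1·-3 = -1
  a_7 = -1·-1 + -1·4 = -3

-1,-1 ; -3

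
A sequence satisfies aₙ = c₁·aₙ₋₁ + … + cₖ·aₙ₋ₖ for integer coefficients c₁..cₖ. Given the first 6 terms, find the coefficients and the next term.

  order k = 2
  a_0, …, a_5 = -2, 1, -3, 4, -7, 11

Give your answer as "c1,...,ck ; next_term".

  a_2 = -1·1 + 1·-2 = -3
  a_3 = -1·-3 + 1·1 = 4
  a_4 = -1·4 + 1·-3 = -7
  a_5 = -1·-7 + 1·4 = 11
  a_6 = -1·11 + 1·-7 = -18

-1,1 ; -18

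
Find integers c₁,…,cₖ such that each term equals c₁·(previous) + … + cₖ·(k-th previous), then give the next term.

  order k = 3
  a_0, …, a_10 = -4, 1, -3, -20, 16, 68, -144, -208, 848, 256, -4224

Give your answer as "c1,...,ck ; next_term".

  a_3 = 0·-3 + -4·1 + 4·-4 = -20
  a_4 = 0·-20 + -4·-3 + 4·1 = 16
  a_5 = 0·16 + -4·-20 + 4·-3 = 68
  a_6 = 0·68 + -4·16 + 4·-20 = -144
  a_7 = 0·-144 + -4·68 + 4·16 = -208
  a_8 = 0·-208 + -4·-144 + 4·68 = 848
  a_9 = 0·848 + -4·-208 + 4·-144 = 256
  a_10 = 0·256 + -4·848 + 4·-208 = -4224
  a_11 = 0·-4224 + -4·256 + 4·848 = 2368

0,-4,4 ; 2368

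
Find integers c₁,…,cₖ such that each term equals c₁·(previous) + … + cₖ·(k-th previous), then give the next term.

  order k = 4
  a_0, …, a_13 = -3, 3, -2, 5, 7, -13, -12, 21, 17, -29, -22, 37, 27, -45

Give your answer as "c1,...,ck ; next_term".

0,-2,0,-1 ; -32

  a_4 = 0·5 + -2·-2 + 0·3 + -1·-3 = 7
  a_5 = 0·7 + -2·5 + 0·-2 + -1·3 = -13
  a_6 = 0·-13 + -2·7 + 0·5 + -1·-2 = -12
  a_7 = 0·-12 + -2·-13 + 0·7 + -1·5 = 21
  a_8 = 0·21 + -2·-12 + 0·-13 + -1·7 = 17
  a_9 = 0·17 + -2·21 + 0·-12 + -1·-13 = -29
  a_10 = 0·-29 + -2·17 + 0·21 + -1·-12 = -22
  a_11 = 0·-22 + -2·-29 + 0·17 + -1·21 = 37
  a_12 = 0·37 + -2·-22 + 0·-29 + -1·17 = 27
  a_13 = 0·27 + -2·37 + 0·-22 + -1·-29 = -45
  a_14 = 0·-45 + -2·27 + 0·37 + -1·-22 = -32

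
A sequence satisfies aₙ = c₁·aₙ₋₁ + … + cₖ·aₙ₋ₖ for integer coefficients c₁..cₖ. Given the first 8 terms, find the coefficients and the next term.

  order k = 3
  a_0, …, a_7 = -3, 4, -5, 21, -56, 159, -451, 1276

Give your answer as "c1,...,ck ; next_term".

  a_3 = -2·-5 + 2·4 + -1·-3 = 21
  a_4 = -2·21 + 2·-5 + -1·4 = -56
  a_5 = -2·-56 + 2·21 + -1·-5 = 159
  a_6 = -2·159 + 2·-56 + -1·21 = -451
  a_7 = -2·-451 + 2·159 + -1·-56 = 1276
  a_8 = -2·1276 + 2·-451 + -1·159 = -3613

-2,2,-1 ; -3613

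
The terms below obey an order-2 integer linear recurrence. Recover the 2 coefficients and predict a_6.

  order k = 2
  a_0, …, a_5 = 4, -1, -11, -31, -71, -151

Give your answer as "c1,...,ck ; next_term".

  a_2 = 3·-1 + -2·4 = -11
  a_3 = 3·-11 + -2·-1 = -31
  a_4 = 3·-31 + -2·-11 = -71
  a_5 = 3·-71 + -2·-31 = -151
  a_6 = 3·-151 + -2·-71 = -311

3,-2 ; -311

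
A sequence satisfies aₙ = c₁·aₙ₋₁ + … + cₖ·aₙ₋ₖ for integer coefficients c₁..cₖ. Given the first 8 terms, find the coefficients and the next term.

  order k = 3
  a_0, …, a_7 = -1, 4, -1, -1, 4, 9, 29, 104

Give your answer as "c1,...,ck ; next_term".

3,1,2 ; 359

  a_3 = 3·-1 + 1·4 + 2·-1 = -1
  a_4 = 3·-1 + 1·-1 + 2·4 = 4
  a_5 = 3·4 + 1·-1 + 2·-1 = 9
  a_6 = 3·9 + 1·4 + 2·-1 = 29
  a_7 = 3·29 + 1·9 + 2·4 = 104
  a_8 = 3·104 + 1·29 + 2·9 = 359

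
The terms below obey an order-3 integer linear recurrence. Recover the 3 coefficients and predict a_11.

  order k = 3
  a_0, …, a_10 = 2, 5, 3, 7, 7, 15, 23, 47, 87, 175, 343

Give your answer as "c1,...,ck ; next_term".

2,1,-2 ; 687

  a_3 = 2·3 + 1·5 + -2·2 = 7
  a_4 = 2·7 + 1·3 + -2·5 = 7
  a_5 = 2·7 + 1·7 + -2·3 = 15
  a_6 = 2·15 + 1·7 + -2·7 = 23
  a_7 = 2·23 + 1·15 + -2·7 = 47
  a_8 = 2·47 + 1·23 + -2·15 = 87
  a_9 = 2·87 + 1·47 + -2·23 = 175
  a_10 = 2·175 + 1·87 + -2·47 = 343
  a_11 = 2·343 + 1·175 + -2·87 = 687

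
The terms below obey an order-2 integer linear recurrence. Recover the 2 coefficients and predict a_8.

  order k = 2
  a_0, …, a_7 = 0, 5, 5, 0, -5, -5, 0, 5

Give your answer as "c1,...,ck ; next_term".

1,-1 ; 5

  a_2 = 1·5 + -1·0 = 5
  a_3 = 1·5 + -1·5 = 0
  a_4 = 1·0 + -1·5 = -5
  a_5 = 1·-5 + -1·0 = -5
  a_6 = 1·-5 + -1·-5 = 0
  a_7 = 1·0 + -1·-5 = 5
  a_8 = 1·5 + -1·0 = 5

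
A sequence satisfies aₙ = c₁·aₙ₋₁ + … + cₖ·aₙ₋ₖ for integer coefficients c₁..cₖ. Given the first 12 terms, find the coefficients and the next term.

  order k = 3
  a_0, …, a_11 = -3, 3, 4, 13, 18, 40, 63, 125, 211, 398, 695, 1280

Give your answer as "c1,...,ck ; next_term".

  a_3 = 1·4 + 2·3 + -1·-3 = 13
  a_4 = 1·13 + 2·4 + -1·3 = 18
  a_5 = 1·18 + 2·13 + -1·4 = 40
  a_6 = 1·40 + 2·18 + -1·13 = 63
  a_7 = 1·63 + 2·40 + -1·18 = 125
  a_8 = 1·125 + 2·63 + -1·40 = 211
  a_9 = 1·211 + 2·125 + -1·63 = 398
  a_10 = 1·398 + 2·211 + -1·125 = 695
  a_11 = 1·695 + 2·398 + -1·211 = 1280
  a_12 = 1·1280 + 2·695 + -1·398 = 2272

1,2,-1 ; 2272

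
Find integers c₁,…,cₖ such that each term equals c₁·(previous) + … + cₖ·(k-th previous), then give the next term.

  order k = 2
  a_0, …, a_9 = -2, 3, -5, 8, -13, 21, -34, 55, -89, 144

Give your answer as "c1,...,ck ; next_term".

  a_2 = -1·3 + 1·-2 = -5
  a_3 = -1·-5 + 1·3 = 8
  a_4 = -1·8 + 1·-5 = -13
  a_5 = -1·-13 + 1·8 = 21
  a_6 = -1·21 + 1·-13 = -34
  a_7 = -1·-34 + 1·21 = 55
  a_8 = -1·55 + 1·-34 = -89
  a_9 = -1·-89 + 1·55 = 144
  a_10 = -1·144 + 1·-89 = -233

-1,1 ; -233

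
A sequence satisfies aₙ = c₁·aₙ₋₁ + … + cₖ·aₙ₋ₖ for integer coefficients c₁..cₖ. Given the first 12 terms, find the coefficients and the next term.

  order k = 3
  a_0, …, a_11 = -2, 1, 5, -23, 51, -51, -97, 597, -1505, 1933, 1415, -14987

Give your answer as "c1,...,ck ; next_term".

  a_3 = -3·5 + -4·1 + 2·-2 = -23
  a_4 = -3·-23 + -4·5 + 2·1 = 51
  a_5 = -3·51 + -4·-23 + 2·5 = -51
  a_6 = -3·-51 + -4·51 + 2·-23 = -97
  a_7 = -3·-97 + -4·-51 + 2·51 = 597
  a_8 = -3·597 + -4·-97 + 2·-51 = -1505
  a_9 = -3·-1505 + -4·597 + 2·-97 = 1933
  a_10 = -3·1933 + -4·-1505 + 2·597 = 1415
  a_11 = -3·1415 + -4·1933 + 2·-1505 = -14987
  a_12 = -3·-14987 + -4·1415 + 2·1933 = 43167

-3,-4,2 ; 43167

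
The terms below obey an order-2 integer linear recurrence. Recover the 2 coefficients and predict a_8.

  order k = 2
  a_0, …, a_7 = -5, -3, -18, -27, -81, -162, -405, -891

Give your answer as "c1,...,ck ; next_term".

1,3 ; -2106

  a_2 = 1·-3 + 3·-5 = -18
  a_3 = 1·-18 + 3·-3 = -27
  a_4 = 1·-27 + 3·-18 = -81
  a_5 = 1·-81 + 3·-27 = -162
  a_6 = 1·-162 + 3·-81 = -405
  a_7 = 1·-405 + 3·-162 = -891
  a_8 = 1·-891 + 3·-405 = -2106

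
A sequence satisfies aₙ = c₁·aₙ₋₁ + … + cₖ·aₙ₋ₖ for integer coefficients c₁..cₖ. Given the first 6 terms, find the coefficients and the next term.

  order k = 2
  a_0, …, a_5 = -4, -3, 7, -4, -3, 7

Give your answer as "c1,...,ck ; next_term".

  a_2 = -1·-3 + -1·-4 = 7
  a_3 = -1·7 + -1·-3 = -4
  a_4 = -1·-4 + -1·7 = -3
  a_5 = -1·-3 + -1·-4 = 7
  a_6 = -1·7 + -1·-3 = -4

-1,-1 ; -4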